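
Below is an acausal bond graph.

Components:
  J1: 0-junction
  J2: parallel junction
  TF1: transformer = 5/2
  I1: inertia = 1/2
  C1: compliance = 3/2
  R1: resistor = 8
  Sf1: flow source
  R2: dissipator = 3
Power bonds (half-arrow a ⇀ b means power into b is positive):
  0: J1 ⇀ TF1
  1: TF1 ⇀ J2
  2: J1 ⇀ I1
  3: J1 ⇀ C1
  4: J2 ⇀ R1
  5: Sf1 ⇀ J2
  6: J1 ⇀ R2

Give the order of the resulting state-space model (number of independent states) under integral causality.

2  (C1, I1 all integral)

#5 stroke at Sf1  (Sf1 (Sf) sets flow on bond)
#2 stroke at I1  (I1 integral (f out))
#3 stroke at J1  (C1 integral (e out))
#0 stroke at TF1  (0-jn J1 has e-setter on 3)
#6 stroke at R2  (common-e at J1 fixed by 3)
#1 stroke at J2  (TF TF1: opposite of bond 0)
#4 stroke at R1  (0-jn J2 has e-setter on 1)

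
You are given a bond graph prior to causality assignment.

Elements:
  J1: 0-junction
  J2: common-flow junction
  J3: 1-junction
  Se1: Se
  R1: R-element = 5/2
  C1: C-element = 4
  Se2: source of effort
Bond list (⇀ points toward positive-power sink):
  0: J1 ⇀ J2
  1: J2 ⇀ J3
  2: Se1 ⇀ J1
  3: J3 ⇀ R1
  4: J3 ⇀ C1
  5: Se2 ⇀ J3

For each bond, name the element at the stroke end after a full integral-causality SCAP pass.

bond 0 stroke→J2
bond 1 stroke→J3
bond 2 stroke→J1
bond 3 stroke→R1
bond 4 stroke→J3
bond 5 stroke→J3

β2 |J1  (source Se1 imposes e)
β5 |J3  (Se2 fixes effort; stroke away)
β0 |J2  (J1 effort already set via bond 2)
β1 |J3  (closing 1-jn rule on J2)
β4 |J3  (C1 outputs effort q/C1)
β3 |R1  (only one flow-in slot at J3)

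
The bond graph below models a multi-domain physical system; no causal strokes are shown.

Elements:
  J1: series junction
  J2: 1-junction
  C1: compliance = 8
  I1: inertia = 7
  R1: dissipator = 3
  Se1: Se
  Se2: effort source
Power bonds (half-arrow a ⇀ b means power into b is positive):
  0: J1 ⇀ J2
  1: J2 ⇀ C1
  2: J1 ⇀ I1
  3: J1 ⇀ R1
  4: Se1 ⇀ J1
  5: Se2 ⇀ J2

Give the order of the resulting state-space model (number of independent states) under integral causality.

2  (C1, I1 all integral)

bond 4 |J1  (Se1 fixes effort; stroke away)
bond 5 |J2  (Se2 fixes effort; stroke away)
bond 1 |J2  (prefer integral on C1)
bond 0 |J1  (only one flow-in slot at J2)
bond 2 |I1  (I1 integral (f out))
bond 3 |J1  (common-f at J1 fixed by 2)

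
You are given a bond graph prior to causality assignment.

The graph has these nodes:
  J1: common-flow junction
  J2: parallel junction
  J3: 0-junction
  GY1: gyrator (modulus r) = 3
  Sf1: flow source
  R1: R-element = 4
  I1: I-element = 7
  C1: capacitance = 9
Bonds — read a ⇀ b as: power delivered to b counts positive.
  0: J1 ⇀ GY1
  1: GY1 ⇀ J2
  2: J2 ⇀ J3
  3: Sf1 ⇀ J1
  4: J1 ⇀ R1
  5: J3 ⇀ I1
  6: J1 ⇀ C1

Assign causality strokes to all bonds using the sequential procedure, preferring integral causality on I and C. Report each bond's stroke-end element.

b3 →Sf1  (source Sf1 imposes f)
b0 →J1  (J1: bond 3 brought flow, rest push out)
b4 →J1  (common-f at J1 fixed by 3)
b6 →J1  (common-f at J1 fixed by 3)
b1 →J2  (GY GY1: same side as bond 0)
b2 →J3  (J2 effort already set via bond 1)
b5 →I1  (J3: bond 2 brought effort, rest push out)

β0 |J1
β1 |J2
β2 |J3
β3 |Sf1
β4 |J1
β5 |I1
β6 |J1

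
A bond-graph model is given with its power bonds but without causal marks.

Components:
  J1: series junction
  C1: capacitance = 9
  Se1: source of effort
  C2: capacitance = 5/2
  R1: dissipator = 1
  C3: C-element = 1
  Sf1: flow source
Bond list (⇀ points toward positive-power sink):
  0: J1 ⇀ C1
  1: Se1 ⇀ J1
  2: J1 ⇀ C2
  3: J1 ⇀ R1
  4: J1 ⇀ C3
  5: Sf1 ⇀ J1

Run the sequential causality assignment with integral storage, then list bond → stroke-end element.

bond 0 stroke→J1
bond 1 stroke→J1
bond 2 stroke→J1
bond 3 stroke→J1
bond 4 stroke→J1
bond 5 stroke→Sf1

bond 1 →J1  (source Se1 imposes e)
bond 5 →Sf1  (Sf1 fixes flow; stroke at Sf1)
bond 0 →J1  (common-f at J1 fixed by 5)
bond 2 →J1  (common-f at J1 fixed by 5)
bond 3 →J1  (1-jn J1 has f-setter on 5)
bond 4 →J1  (common-f at J1 fixed by 5)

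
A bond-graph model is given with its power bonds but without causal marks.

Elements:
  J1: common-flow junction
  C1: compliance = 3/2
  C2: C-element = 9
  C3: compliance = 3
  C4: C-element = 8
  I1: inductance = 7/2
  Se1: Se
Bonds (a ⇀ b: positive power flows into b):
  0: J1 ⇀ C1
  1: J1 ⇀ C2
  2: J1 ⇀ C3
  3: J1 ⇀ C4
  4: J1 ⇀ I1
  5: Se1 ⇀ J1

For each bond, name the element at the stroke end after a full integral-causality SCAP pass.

bond 0 stroke→J1
bond 1 stroke→J1
bond 2 stroke→J1
bond 3 stroke→J1
bond 4 stroke→I1
bond 5 stroke→J1

b5 stroke→J1  (source Se1 imposes e)
b0 stroke→J1  (C1 outputs effort q/C1)
b1 stroke→J1  (C2 integral (e out))
b2 stroke→J1  (prefer integral on C3)
b3 stroke→J1  (C4 outputs effort q/C4)
b4 stroke→I1  (J1: last free bond brings flow in)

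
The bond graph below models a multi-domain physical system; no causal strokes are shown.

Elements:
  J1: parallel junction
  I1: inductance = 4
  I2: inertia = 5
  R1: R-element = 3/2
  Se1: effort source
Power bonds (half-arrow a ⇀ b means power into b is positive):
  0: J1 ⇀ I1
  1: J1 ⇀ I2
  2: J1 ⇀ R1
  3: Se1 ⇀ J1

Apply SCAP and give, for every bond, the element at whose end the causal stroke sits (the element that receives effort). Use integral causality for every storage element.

bond 0 →I1
bond 1 →I2
bond 2 →R1
bond 3 →J1

#3 stroke at J1  (Se1 (Se) sets effort on bond)
#0 stroke at I1  (0-jn J1 has e-setter on 3)
#1 stroke at I2  (common-e at J1 fixed by 3)
#2 stroke at R1  (J1 effort already set via bond 3)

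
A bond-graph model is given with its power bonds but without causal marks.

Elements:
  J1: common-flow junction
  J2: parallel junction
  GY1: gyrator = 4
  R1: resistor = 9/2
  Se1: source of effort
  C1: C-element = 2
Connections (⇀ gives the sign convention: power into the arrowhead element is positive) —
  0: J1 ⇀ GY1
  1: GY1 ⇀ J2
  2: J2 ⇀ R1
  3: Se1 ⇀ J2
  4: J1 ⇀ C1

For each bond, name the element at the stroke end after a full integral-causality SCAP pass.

#3 stroke→J2  (Se1 fixes effort; stroke away)
#1 stroke→GY1  (J2 effort already set via bond 3)
#2 stroke→R1  (J2: bond 3 brought effort, rest push out)
#0 stroke→GY1  (GY GY1: same side as bond 1)
#4 stroke→J1  (J1 flow already set via bond 0)

bond 0 |GY1
bond 1 |GY1
bond 2 |R1
bond 3 |J2
bond 4 |J1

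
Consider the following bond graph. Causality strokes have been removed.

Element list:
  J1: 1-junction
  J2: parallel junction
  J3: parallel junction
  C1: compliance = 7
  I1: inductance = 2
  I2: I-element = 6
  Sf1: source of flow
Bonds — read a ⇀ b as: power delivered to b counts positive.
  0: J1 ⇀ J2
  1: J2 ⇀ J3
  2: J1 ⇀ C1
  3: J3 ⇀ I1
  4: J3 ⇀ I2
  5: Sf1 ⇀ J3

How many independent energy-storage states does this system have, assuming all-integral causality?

bond 5 stroke at Sf1  (Sf1 fixes flow; stroke at Sf1)
bond 2 stroke at J1  (C1: C, integral causality)
bond 0 stroke at J2  (J1: last free bond brings flow in)
bond 1 stroke at J3  (J2 effort already set via bond 0)
bond 3 stroke at I1  (J3 effort already set via bond 1)
bond 4 stroke at I2  (common-e at J3 fixed by 1)

3  (C1, I1, I2 all integral)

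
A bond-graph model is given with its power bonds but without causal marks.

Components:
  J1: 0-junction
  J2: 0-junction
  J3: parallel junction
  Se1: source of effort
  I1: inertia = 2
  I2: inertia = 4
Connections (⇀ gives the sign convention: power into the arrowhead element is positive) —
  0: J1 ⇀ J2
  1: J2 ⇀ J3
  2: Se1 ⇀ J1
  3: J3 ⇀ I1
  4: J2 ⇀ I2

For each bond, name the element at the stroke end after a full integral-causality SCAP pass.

β0 →J2
β1 →J3
β2 →J1
β3 →I1
β4 →I2

#2 stroke→J1  (Se1: effort source, stroke at far end)
#0 stroke→J2  (0-jn J1 has e-setter on 2)
#1 stroke→J3  (common-e at J2 fixed by 0)
#4 stroke→I2  (common-e at J2 fixed by 0)
#3 stroke→I1  (common-e at J3 fixed by 1)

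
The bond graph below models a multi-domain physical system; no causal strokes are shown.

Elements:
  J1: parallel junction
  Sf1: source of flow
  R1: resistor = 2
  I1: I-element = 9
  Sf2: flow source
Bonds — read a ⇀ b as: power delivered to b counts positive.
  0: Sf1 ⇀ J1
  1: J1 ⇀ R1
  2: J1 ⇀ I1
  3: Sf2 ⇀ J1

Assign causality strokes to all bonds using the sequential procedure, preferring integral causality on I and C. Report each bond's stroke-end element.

b0 →Sf1  (Sf1 (Sf) sets flow on bond)
b3 →Sf2  (source Sf2 imposes f)
b2 →I1  (I1 integral (f out))
b1 →J1  (J1 needs exactly one e-in)

bond 0 |Sf1
bond 1 |J1
bond 2 |I1
bond 3 |Sf2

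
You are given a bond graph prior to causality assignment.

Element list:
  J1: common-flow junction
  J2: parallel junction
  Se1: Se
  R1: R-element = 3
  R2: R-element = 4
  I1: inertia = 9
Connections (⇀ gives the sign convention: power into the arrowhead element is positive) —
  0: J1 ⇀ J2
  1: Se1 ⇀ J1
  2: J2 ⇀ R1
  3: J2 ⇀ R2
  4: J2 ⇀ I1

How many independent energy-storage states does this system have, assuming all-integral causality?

1  (I1 all integral)

b1 stroke at J1  (Se1 fixes effort; stroke away)
b0 stroke at J2  (J1 needs exactly one f-in)
b2 stroke at R1  (J2 effort already set via bond 0)
b3 stroke at R2  (0-jn J2 has e-setter on 0)
b4 stroke at I1  (0-jn J2 has e-setter on 0)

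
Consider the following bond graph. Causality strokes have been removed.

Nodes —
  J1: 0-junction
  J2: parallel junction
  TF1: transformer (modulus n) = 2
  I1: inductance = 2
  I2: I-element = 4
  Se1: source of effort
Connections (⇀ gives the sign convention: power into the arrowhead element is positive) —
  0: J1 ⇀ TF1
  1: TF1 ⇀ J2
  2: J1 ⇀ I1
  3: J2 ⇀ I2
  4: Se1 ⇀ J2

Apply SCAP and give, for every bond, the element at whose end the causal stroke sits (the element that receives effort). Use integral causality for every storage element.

#0 →J1
#1 →TF1
#2 →I1
#3 →I2
#4 →J2

β4 stroke→J2  (Se1: effort source, stroke at far end)
β1 stroke→TF1  (0-jn J2 has e-setter on 4)
β3 stroke→I2  (0-jn J2 has e-setter on 4)
β0 stroke→J1  (TF1: transformer flips bond 1)
β2 stroke→I1  (J1: bond 0 brought effort, rest push out)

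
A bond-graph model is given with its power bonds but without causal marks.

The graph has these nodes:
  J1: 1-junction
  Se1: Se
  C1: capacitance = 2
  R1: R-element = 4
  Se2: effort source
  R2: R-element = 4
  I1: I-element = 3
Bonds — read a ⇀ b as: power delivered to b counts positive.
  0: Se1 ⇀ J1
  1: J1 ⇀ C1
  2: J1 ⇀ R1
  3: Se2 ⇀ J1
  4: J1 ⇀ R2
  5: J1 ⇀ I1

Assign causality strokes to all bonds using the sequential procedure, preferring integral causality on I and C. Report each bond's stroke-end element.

bond 0 stroke→J1
bond 1 stroke→J1
bond 2 stroke→J1
bond 3 stroke→J1
bond 4 stroke→J1
bond 5 stroke→I1

#0 stroke at J1  (Se1 fixes effort; stroke away)
#3 stroke at J1  (Se2: effort source, stroke at far end)
#1 stroke at J1  (C1 integral (e out))
#5 stroke at I1  (I1: I, integral causality)
#2 stroke at J1  (common-f at J1 fixed by 5)
#4 stroke at J1  (J1 flow already set via bond 5)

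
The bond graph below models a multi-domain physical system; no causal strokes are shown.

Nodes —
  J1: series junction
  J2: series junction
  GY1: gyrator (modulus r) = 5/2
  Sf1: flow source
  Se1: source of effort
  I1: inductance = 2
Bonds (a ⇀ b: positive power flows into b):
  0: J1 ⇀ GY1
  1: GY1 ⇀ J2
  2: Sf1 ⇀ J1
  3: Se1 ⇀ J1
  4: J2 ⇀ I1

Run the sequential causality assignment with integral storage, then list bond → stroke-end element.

β2 |Sf1  (Sf1 (Sf) sets flow on bond)
β3 |J1  (source Se1 imposes e)
β0 |J1  (1-jn J1 has f-setter on 2)
β1 |J2  (GY1: gyrator matches bond 0)
β4 |I1  (only one flow-in slot at J2)

#0 →J1
#1 →J2
#2 →Sf1
#3 →J1
#4 →I1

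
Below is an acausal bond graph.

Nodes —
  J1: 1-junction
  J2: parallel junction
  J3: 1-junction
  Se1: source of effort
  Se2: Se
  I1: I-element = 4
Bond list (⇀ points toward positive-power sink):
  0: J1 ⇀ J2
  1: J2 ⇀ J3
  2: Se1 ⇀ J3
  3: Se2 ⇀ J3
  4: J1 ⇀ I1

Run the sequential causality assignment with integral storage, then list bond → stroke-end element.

bond 2 stroke at J3  (source Se1 imposes e)
bond 3 stroke at J3  (source Se2 imposes e)
bond 1 stroke at J2  (J3 needs exactly one f-in)
bond 0 stroke at J1  (0-jn J2 has e-setter on 1)
bond 4 stroke at I1  (closing 1-jn rule on J1)

#0 stroke at J1
#1 stroke at J2
#2 stroke at J3
#3 stroke at J3
#4 stroke at I1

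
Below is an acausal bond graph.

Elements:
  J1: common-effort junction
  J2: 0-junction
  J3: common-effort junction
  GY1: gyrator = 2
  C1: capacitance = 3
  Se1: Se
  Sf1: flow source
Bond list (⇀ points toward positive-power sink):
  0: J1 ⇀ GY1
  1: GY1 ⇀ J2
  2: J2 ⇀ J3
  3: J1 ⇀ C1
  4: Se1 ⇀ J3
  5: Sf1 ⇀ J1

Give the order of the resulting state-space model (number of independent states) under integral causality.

1  (C1 all integral)

bond 4 stroke→J3  (Se1 fixes effort; stroke away)
bond 5 stroke→Sf1  (Sf1 (Sf) sets flow on bond)
bond 2 stroke→J2  (common-e at J3 fixed by 4)
bond 1 stroke→GY1  (common-e at J2 fixed by 2)
bond 0 stroke→GY1  (GY1 both-in/both-out from 1)
bond 3 stroke→J1  (closing 0-jn rule on J1)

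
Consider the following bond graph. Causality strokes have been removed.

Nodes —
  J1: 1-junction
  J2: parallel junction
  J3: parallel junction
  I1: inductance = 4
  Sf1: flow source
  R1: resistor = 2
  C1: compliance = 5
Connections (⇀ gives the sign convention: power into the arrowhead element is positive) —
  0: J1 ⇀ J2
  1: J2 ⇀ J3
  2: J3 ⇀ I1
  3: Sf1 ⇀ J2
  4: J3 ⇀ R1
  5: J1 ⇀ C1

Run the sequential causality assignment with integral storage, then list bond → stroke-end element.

β3 stroke→Sf1  (Sf1 (Sf) sets flow on bond)
β2 stroke→I1  (prefer integral on I1)
β5 stroke→J1  (prefer integral on C1)
β0 stroke→J2  (closing 1-jn rule on J1)
β1 stroke→J3  (0-jn J2 has e-setter on 0)
β4 stroke→R1  (common-e at J3 fixed by 1)

bond 0 →J2
bond 1 →J3
bond 2 →I1
bond 3 →Sf1
bond 4 →R1
bond 5 →J1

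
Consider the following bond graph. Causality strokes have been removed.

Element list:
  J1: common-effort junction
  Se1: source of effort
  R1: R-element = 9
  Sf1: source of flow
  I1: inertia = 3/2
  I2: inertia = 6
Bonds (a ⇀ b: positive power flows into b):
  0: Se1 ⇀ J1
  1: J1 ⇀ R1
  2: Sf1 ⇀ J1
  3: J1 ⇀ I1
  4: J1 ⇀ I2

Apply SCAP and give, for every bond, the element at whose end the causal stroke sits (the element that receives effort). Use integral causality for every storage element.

#0 →J1  (Se1: effort source, stroke at far end)
#2 →Sf1  (Sf1: flow source, stroke at near end)
#1 →R1  (common-e at J1 fixed by 0)
#3 →I1  (common-e at J1 fixed by 0)
#4 →I2  (common-e at J1 fixed by 0)

bond 0 |J1
bond 1 |R1
bond 2 |Sf1
bond 3 |I1
bond 4 |I2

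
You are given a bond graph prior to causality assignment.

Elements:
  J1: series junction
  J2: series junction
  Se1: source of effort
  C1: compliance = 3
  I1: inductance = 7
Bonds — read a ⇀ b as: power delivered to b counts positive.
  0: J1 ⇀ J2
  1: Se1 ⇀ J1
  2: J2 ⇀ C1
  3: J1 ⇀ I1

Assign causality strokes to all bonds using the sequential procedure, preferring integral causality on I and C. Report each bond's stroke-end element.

bond 0 stroke→J1
bond 1 stroke→J1
bond 2 stroke→J2
bond 3 stroke→I1

b1 stroke at J1  (source Se1 imposes e)
b2 stroke at J2  (C1: C, integral causality)
b0 stroke at J1  (J2 needs exactly one f-in)
b3 stroke at I1  (J1: last free bond brings flow in)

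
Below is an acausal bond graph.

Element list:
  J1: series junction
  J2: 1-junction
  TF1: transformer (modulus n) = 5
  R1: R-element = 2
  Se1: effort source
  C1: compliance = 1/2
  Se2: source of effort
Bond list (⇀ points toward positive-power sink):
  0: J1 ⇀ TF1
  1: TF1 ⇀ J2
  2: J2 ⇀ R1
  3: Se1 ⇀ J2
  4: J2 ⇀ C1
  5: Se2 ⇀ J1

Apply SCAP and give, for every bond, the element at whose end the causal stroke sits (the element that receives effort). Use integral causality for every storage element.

bond 0 |TF1
bond 1 |J2
bond 2 |R1
bond 3 |J2
bond 4 |J2
bond 5 |J1

β3 →J2  (Se1: effort source, stroke at far end)
β5 →J1  (Se2 (Se) sets effort on bond)
β0 →TF1  (only one flow-in slot at J1)
β1 →J2  (through TF1, causality passes straight; one stroke at TF1)
β4 →J2  (C1: C, integral causality)
β2 →R1  (J2 needs exactly one f-in)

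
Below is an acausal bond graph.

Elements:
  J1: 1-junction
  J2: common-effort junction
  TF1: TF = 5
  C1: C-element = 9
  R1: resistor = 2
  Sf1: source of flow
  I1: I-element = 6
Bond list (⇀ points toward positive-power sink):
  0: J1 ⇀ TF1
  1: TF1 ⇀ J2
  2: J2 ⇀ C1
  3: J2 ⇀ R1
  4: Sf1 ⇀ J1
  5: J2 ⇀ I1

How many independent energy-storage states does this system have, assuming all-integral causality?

β4 stroke→Sf1  (Sf1 fixes flow; stroke at Sf1)
β0 stroke→J1  (common-f at J1 fixed by 4)
β1 stroke→TF1  (through TF1, causality passes straight; one stroke at TF1)
β2 stroke→J2  (C1 outputs effort q/C1)
β3 stroke→R1  (0-jn J2 has e-setter on 2)
β5 stroke→I1  (common-e at J2 fixed by 2)

2  (C1, I1 all integral)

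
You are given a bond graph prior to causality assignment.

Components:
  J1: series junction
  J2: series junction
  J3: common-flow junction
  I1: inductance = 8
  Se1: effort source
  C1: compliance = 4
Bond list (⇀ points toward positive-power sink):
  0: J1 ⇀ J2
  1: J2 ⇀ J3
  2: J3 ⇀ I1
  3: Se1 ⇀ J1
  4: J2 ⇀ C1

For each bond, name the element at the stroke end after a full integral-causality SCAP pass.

β3 |J1  (Se1: effort source, stroke at far end)
β0 |J2  (J1 needs exactly one f-in)
β2 |I1  (prefer integral on I1)
β1 |J3  (J3 flow already set via bond 2)
β4 |J2  (J2 flow already set via bond 1)

bond 0 →J2
bond 1 →J3
bond 2 →I1
bond 3 →J1
bond 4 →J2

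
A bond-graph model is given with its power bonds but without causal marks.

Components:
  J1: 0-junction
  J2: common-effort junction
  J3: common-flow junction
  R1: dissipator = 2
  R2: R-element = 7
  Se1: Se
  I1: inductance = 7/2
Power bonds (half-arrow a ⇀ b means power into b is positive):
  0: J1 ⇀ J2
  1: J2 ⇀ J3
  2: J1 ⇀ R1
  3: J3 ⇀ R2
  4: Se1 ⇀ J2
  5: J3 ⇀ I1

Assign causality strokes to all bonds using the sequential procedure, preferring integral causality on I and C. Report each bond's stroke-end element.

bond 0 stroke at J1
bond 1 stroke at J3
bond 2 stroke at R1
bond 3 stroke at J3
bond 4 stroke at J2
bond 5 stroke at I1

bond 4 |J2  (Se1: effort source, stroke at far end)
bond 0 |J1  (0-jn J2 has e-setter on 4)
bond 1 |J3  (common-e at J2 fixed by 4)
bond 2 |R1  (J1 effort already set via bond 0)
bond 5 |I1  (I1 outputs flow p/I1)
bond 3 |J3  (J3 flow already set via bond 5)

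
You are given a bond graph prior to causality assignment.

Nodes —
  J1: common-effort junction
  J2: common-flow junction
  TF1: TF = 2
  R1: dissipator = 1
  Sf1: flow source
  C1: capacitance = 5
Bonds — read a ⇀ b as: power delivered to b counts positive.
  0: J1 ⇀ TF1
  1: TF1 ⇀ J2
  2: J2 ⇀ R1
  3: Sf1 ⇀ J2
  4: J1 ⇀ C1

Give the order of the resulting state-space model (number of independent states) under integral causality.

bond 3 |Sf1  (Sf1 fixes flow; stroke at Sf1)
bond 1 |J2  (J2 flow already set via bond 3)
bond 2 |J2  (common-f at J2 fixed by 3)
bond 0 |TF1  (TF TF1: opposite of bond 1)
bond 4 |J1  (J1 needs exactly one e-in)

1  (C1 all integral)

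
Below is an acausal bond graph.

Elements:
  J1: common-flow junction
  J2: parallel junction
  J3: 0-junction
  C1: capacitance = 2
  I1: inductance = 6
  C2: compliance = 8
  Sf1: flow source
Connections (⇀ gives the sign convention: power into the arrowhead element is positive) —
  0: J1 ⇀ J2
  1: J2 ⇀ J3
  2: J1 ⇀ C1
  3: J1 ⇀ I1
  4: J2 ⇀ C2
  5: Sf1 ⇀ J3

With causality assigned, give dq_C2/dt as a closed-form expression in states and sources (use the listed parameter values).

β5 stroke at Sf1  (Sf1 (Sf) sets flow on bond)
β1 stroke at J3  (only one effort-in slot at J3)
β2 stroke at J1  (C1 outputs effort q/C1)
β3 stroke at I1  (I1 integral (f out))
β0 stroke at J1  (J1: bond 3 brought flow, rest push out)
β4 stroke at J2  (closing 0-jn rule on J2)

dq_C2/dt = F_Sf1 + p_I1/6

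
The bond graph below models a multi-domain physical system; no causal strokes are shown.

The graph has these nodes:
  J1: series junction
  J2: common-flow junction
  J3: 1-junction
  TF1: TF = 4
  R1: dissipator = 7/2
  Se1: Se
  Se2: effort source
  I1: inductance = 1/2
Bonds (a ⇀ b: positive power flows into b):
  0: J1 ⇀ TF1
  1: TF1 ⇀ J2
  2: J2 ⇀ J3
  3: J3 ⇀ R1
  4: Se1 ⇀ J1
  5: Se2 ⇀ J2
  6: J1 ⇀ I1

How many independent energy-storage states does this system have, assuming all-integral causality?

b4 →J1  (Se1 (Se) sets effort on bond)
b5 →J2  (Se2 fixes effort; stroke away)
b6 →I1  (I1 integral (f out))
b0 →J1  (J1 flow already set via bond 6)
b1 →TF1  (through TF1, causality passes straight; one stroke at TF1)
b2 →J2  (1-jn J2 has f-setter on 1)
b3 →J3  (common-f at J3 fixed by 2)

1  (I1 all integral)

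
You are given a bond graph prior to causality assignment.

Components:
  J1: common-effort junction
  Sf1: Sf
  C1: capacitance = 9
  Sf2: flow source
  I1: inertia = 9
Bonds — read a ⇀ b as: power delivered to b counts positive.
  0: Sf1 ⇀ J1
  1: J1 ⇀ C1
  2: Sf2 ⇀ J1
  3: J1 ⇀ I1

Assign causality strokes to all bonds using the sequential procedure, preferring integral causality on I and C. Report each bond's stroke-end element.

#0 stroke at Sf1
#1 stroke at J1
#2 stroke at Sf2
#3 stroke at I1

b0 stroke at Sf1  (Sf1 fixes flow; stroke at Sf1)
b2 stroke at Sf2  (Sf2 (Sf) sets flow on bond)
b1 stroke at J1  (C1 integral (e out))
b3 stroke at I1  (J1 effort already set via bond 1)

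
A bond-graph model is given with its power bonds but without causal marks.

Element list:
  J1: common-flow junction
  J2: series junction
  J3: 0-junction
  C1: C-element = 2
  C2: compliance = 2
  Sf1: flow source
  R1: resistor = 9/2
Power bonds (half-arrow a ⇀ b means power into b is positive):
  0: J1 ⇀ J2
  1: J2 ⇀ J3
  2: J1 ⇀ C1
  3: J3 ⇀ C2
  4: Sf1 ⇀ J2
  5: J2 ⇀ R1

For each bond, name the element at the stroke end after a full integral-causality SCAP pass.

b0 stroke→J2
b1 stroke→J2
b2 stroke→J1
b3 stroke→J3
b4 stroke→Sf1
b5 stroke→J2

β4 |Sf1  (Sf1 fixes flow; stroke at Sf1)
β0 |J2  (J2: bond 4 brought flow, rest push out)
β1 |J2  (J2 flow already set via bond 4)
β5 |J2  (J2 flow already set via bond 4)
β3 |J3  (J3 needs exactly one e-in)
β2 |J1  (common-f at J1 fixed by 0)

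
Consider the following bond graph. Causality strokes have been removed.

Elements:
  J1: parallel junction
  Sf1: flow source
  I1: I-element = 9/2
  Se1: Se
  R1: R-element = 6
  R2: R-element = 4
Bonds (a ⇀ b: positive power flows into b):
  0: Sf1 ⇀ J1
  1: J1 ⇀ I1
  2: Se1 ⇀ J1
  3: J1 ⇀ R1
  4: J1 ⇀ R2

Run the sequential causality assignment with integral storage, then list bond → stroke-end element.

bond 0 stroke at Sf1  (source Sf1 imposes f)
bond 2 stroke at J1  (source Se1 imposes e)
bond 1 stroke at I1  (J1: bond 2 brought effort, rest push out)
bond 3 stroke at R1  (J1 effort already set via bond 2)
bond 4 stroke at R2  (0-jn J1 has e-setter on 2)

bond 0 |Sf1
bond 1 |I1
bond 2 |J1
bond 3 |R1
bond 4 |R2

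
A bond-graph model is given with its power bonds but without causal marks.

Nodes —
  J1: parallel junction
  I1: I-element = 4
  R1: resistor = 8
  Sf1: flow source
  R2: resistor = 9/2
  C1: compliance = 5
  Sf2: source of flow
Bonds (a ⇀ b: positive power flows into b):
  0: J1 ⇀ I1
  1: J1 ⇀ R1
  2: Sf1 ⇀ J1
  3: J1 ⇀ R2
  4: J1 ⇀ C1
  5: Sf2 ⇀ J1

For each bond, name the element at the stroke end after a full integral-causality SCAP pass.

b2 |Sf1  (Sf1: flow source, stroke at near end)
b5 |Sf2  (source Sf2 imposes f)
b0 |I1  (prefer integral on I1)
b4 |J1  (prefer integral on C1)
b1 |R1  (0-jn J1 has e-setter on 4)
b3 |R2  (J1: bond 4 brought effort, rest push out)

β0 stroke→I1
β1 stroke→R1
β2 stroke→Sf1
β3 stroke→R2
β4 stroke→J1
β5 stroke→Sf2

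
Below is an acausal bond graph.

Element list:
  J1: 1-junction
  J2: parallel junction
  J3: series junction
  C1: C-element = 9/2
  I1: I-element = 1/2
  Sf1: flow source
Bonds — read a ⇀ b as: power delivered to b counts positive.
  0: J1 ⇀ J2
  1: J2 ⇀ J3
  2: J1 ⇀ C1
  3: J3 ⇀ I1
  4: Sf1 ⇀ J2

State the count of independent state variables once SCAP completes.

b4 →Sf1  (Sf1 (Sf) sets flow on bond)
b2 →J1  (C1: C, integral causality)
b0 →J2  (only one flow-in slot at J1)
b1 →J3  (J2: bond 0 brought effort, rest push out)
b3 →I1  (only one flow-in slot at J3)

2  (C1, I1 all integral)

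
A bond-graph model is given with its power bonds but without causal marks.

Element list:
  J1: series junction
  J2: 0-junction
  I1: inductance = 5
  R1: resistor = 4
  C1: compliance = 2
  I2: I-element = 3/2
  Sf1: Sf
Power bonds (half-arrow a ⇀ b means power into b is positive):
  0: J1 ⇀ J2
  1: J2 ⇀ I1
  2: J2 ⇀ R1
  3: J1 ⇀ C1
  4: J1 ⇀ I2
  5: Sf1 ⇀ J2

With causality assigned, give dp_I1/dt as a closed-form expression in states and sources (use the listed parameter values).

β5 |Sf1  (source Sf1 imposes f)
β1 |I1  (prefer integral on I1)
β3 |J1  (C1 outputs effort q/C1)
β4 |I2  (I2 outputs flow p/I2)
β0 |J1  (common-f at J1 fixed by 4)
β2 |J2  (only one effort-in slot at J2)

dp_I1/dt = 4*F_Sf1 - 4*p_I1/5 + 8*p_I2/3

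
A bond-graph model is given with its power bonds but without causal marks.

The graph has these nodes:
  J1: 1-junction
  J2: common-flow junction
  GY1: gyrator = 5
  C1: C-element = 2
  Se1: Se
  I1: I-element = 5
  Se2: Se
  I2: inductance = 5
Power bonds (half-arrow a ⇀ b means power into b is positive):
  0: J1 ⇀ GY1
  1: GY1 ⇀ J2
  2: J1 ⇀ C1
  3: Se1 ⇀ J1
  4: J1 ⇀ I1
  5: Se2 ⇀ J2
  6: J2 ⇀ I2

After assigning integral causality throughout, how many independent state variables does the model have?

#3 stroke at J1  (source Se1 imposes e)
#5 stroke at J2  (Se2 fixes effort; stroke away)
#2 stroke at J1  (C1: C, integral causality)
#4 stroke at I1  (prefer integral on I1)
#0 stroke at J1  (common-f at J1 fixed by 4)
#1 stroke at J2  (GY1: gyrator matches bond 0)
#6 stroke at I2  (only one flow-in slot at J2)

3  (C1, I1, I2 all integral)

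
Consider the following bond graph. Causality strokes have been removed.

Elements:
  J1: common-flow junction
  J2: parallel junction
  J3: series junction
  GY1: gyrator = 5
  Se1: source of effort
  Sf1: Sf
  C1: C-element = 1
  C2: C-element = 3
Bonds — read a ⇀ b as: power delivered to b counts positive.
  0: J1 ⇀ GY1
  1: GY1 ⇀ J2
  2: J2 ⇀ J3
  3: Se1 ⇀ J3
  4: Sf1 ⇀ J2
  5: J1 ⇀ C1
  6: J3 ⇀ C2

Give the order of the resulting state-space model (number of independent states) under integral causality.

β3 →J3  (Se1 fixes effort; stroke away)
β4 →Sf1  (Sf1 (Sf) sets flow on bond)
β5 →J1  (C1 integral (e out))
β0 →GY1  (J1 needs exactly one f-in)
β1 →GY1  (through GY1, causality inverts; strokes same side of GY1)
β2 →J2  (only one effort-in slot at J2)
β6 →J3  (J3 flow already set via bond 2)

2  (C1, C2 all integral)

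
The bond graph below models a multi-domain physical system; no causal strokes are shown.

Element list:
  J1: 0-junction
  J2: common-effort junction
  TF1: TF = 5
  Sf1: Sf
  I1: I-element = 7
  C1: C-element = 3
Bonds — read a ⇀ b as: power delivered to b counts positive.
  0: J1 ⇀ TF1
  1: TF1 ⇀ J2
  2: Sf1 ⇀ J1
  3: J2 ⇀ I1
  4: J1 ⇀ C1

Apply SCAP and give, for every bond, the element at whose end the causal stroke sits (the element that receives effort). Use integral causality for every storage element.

β0 |TF1
β1 |J2
β2 |Sf1
β3 |I1
β4 |J1

#2 |Sf1  (source Sf1 imposes f)
#3 |I1  (I1: I, integral causality)
#1 |J2  (J2 needs exactly one e-in)
#0 |TF1  (TF1 one-in-one-out from 1)
#4 |J1  (only one effort-in slot at J1)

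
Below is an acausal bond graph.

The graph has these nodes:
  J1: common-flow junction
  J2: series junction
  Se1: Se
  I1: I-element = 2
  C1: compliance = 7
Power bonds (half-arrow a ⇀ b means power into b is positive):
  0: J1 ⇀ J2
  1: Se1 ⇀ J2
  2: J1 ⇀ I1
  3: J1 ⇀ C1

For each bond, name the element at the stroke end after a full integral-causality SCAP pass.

β1 |J2  (Se1: effort source, stroke at far end)
β0 |J1  (J2 needs exactly one f-in)
β2 |I1  (I1 integral (f out))
β3 |J1  (J1: bond 2 brought flow, rest push out)

b0 |J1
b1 |J2
b2 |I1
b3 |J1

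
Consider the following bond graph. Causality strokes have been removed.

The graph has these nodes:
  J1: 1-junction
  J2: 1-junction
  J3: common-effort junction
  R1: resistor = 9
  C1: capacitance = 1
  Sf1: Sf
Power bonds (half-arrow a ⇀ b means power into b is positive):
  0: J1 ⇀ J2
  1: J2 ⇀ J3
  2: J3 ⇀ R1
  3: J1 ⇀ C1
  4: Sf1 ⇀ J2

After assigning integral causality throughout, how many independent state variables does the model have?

1  (C1 all integral)

bond 4 |Sf1  (Sf1: flow source, stroke at near end)
bond 0 |J2  (common-f at J2 fixed by 4)
bond 1 |J2  (common-f at J2 fixed by 4)
bond 2 |J3  (closing 0-jn rule on J3)
bond 3 |J1  (J1: bond 0 brought flow, rest push out)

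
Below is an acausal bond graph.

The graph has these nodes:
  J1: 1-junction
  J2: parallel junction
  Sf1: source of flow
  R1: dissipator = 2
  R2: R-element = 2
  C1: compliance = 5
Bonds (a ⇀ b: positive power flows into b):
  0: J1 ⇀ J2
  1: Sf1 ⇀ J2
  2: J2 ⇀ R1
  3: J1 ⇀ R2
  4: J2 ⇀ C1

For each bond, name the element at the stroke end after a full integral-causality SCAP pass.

β1 stroke→Sf1  (Sf1: flow source, stroke at near end)
β4 stroke→J2  (C1 outputs effort q/C1)
β0 stroke→J1  (common-e at J2 fixed by 4)
β2 stroke→R1  (J2 effort already set via bond 4)
β3 stroke→R2  (J1: last free bond brings flow in)

β0 |J1
β1 |Sf1
β2 |R1
β3 |R2
β4 |J2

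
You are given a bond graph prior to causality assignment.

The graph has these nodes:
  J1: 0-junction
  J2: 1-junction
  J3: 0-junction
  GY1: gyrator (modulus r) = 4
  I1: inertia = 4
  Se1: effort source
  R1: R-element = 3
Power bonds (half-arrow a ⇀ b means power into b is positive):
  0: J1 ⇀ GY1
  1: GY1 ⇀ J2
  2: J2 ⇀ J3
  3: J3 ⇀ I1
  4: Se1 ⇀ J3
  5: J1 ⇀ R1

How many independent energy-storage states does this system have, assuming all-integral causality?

1  (I1 all integral)

b4 stroke at J3  (Se1 fixes effort; stroke away)
b2 stroke at J2  (common-e at J3 fixed by 4)
b3 stroke at I1  (J3: bond 4 brought effort, rest push out)
b1 stroke at GY1  (closing 1-jn rule on J2)
b0 stroke at GY1  (GY1 both-in/both-out from 1)
b5 stroke at J1  (closing 0-jn rule on J1)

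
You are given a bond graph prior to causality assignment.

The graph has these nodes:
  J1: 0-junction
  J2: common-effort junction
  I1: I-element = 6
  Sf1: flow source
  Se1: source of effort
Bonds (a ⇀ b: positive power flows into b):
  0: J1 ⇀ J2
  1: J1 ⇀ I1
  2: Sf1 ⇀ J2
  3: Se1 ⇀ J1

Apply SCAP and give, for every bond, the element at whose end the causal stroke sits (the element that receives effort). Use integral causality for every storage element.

β2 |Sf1  (source Sf1 imposes f)
β3 |J1  (Se1 fixes effort; stroke away)
β0 |J2  (0-jn J1 has e-setter on 3)
β1 |I1  (J1 effort already set via bond 3)

bond 0 stroke→J2
bond 1 stroke→I1
bond 2 stroke→Sf1
bond 3 stroke→J1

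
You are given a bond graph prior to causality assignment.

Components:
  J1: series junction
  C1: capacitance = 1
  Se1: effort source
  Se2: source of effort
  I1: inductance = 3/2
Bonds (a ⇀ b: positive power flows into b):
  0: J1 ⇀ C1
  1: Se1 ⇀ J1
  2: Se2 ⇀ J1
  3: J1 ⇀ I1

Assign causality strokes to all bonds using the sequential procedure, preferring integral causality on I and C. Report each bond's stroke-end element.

#1 →J1  (Se1: effort source, stroke at far end)
#2 →J1  (Se2 fixes effort; stroke away)
#0 →J1  (C1 integral (e out))
#3 →I1  (closing 1-jn rule on J1)

b0 →J1
b1 →J1
b2 →J1
b3 →I1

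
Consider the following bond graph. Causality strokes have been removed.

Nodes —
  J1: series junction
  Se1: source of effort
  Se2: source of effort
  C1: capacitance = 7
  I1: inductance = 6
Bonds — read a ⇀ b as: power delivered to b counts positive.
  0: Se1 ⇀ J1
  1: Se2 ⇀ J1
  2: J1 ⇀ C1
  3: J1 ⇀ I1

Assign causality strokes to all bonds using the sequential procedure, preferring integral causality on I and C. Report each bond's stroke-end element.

b0 →J1  (Se1 (Se) sets effort on bond)
b1 →J1  (Se2: effort source, stroke at far end)
b2 →J1  (C1 integral (e out))
b3 →I1  (J1: last free bond brings flow in)

β0 |J1
β1 |J1
β2 |J1
β3 |I1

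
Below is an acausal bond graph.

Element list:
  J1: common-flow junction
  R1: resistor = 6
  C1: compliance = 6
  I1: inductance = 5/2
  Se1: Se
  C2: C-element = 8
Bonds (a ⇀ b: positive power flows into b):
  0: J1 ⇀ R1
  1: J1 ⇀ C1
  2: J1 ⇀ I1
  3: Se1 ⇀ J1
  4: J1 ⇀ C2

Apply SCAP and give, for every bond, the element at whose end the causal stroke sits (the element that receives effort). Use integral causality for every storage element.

#0 →J1
#1 →J1
#2 →I1
#3 →J1
#4 →J1

#3 |J1  (Se1: effort source, stroke at far end)
#1 |J1  (C1: C, integral causality)
#2 |I1  (I1 outputs flow p/I1)
#0 |J1  (J1: bond 2 brought flow, rest push out)
#4 |J1  (common-f at J1 fixed by 2)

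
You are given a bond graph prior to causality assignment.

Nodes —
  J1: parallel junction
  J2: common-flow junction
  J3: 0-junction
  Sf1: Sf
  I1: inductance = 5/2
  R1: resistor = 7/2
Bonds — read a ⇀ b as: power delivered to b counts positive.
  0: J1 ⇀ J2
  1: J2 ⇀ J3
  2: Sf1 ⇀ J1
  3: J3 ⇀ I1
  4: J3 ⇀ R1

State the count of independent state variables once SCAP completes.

β2 →Sf1  (source Sf1 imposes f)
β0 →J1  (J1 needs exactly one e-in)
β1 →J2  (common-f at J2 fixed by 0)
β3 →I1  (prefer integral on I1)
β4 →J3  (only one effort-in slot at J3)

1  (I1 all integral)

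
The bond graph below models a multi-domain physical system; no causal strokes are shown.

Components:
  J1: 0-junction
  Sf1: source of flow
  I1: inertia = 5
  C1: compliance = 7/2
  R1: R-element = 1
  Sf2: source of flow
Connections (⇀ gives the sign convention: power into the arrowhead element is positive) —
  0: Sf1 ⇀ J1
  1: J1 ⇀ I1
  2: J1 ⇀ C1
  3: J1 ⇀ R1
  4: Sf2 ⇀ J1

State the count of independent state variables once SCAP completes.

β0 →Sf1  (source Sf1 imposes f)
β4 →Sf2  (source Sf2 imposes f)
β1 →I1  (I1 outputs flow p/I1)
β2 →J1  (C1: C, integral causality)
β3 →R1  (J1: bond 2 brought effort, rest push out)

2  (C1, I1 all integral)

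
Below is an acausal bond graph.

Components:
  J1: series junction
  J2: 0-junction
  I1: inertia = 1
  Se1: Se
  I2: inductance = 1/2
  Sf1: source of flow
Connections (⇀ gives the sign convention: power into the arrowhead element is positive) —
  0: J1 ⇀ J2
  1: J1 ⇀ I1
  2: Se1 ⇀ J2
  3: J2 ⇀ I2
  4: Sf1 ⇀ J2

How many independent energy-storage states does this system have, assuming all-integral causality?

bond 2 |J2  (Se1 fixes effort; stroke away)
bond 4 |Sf1  (Sf1 fixes flow; stroke at Sf1)
bond 0 |J1  (J2 effort already set via bond 2)
bond 3 |I2  (0-jn J2 has e-setter on 2)
bond 1 |I1  (closing 1-jn rule on J1)

2  (I1, I2 all integral)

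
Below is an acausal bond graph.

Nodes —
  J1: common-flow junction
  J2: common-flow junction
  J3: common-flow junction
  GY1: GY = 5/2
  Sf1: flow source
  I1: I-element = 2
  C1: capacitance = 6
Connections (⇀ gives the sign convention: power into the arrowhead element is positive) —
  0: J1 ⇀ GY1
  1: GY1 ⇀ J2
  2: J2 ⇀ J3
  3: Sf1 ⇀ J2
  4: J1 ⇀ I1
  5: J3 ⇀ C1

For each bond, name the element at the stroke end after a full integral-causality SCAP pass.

b0 →J1
b1 →J2
b2 →J2
b3 →Sf1
b4 →I1
b5 →J3

β3 stroke at Sf1  (Sf1 (Sf) sets flow on bond)
β1 stroke at J2  (J2 flow already set via bond 3)
β2 stroke at J2  (J2 flow already set via bond 3)
β5 stroke at J3  (1-jn J3 has f-setter on 2)
β0 stroke at J1  (GY1: gyrator matches bond 1)
β4 stroke at I1  (J1: last free bond brings flow in)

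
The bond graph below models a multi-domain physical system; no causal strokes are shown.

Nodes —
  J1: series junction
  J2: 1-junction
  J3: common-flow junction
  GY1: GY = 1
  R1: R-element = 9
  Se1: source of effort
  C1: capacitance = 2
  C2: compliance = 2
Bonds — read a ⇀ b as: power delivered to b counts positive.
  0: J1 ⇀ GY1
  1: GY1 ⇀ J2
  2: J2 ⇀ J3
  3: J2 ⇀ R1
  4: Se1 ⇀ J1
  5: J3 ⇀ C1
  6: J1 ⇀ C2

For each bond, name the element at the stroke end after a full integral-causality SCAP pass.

b0 stroke→GY1
b1 stroke→GY1
b2 stroke→J2
b3 stroke→J2
b4 stroke→J1
b5 stroke→J3
b6 stroke→J1

#4 stroke→J1  (Se1 fixes effort; stroke away)
#5 stroke→J3  (C1: C, integral causality)
#2 stroke→J2  (only one flow-in slot at J3)
#6 stroke→J1  (C2 integral (e out))
#0 stroke→GY1  (closing 1-jn rule on J1)
#1 stroke→GY1  (GY1 both-in/both-out from 0)
#3 stroke→J2  (J2 flow already set via bond 1)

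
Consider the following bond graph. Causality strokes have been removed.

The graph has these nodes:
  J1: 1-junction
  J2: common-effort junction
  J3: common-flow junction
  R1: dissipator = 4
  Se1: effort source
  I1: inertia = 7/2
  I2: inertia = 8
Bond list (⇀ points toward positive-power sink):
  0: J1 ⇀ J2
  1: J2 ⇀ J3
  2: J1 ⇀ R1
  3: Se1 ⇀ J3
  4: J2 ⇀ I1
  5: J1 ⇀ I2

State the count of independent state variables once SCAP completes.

2  (I1, I2 all integral)

bond 3 stroke→J3  (Se1: effort source, stroke at far end)
bond 1 stroke→J2  (J3 needs exactly one f-in)
bond 0 stroke→J1  (J2 effort already set via bond 1)
bond 4 stroke→I1  (J2 effort already set via bond 1)
bond 5 stroke→I2  (prefer integral on I2)
bond 2 stroke→J1  (J1: bond 5 brought flow, rest push out)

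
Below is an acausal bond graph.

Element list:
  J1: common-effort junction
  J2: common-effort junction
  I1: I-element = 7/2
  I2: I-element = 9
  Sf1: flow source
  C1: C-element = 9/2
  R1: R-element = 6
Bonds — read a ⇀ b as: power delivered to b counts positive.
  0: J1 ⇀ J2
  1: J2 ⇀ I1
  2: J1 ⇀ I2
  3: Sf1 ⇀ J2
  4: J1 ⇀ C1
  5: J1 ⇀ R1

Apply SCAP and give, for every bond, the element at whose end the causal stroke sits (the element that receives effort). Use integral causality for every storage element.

bond 3 |Sf1  (source Sf1 imposes f)
bond 1 |I1  (I1: I, integral causality)
bond 0 |J2  (closing 0-jn rule on J2)
bond 2 |I2  (I2: I, integral causality)
bond 4 |J1  (prefer integral on C1)
bond 5 |R1  (common-e at J1 fixed by 4)

bond 0 stroke→J2
bond 1 stroke→I1
bond 2 stroke→I2
bond 3 stroke→Sf1
bond 4 stroke→J1
bond 5 stroke→R1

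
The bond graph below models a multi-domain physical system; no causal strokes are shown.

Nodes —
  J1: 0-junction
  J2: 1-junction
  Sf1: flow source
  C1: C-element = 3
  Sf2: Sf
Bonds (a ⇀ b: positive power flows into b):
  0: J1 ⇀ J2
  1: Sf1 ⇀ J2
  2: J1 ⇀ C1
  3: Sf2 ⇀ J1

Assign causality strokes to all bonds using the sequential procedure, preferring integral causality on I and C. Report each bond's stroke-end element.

bond 0 stroke at J2
bond 1 stroke at Sf1
bond 2 stroke at J1
bond 3 stroke at Sf2

β1 stroke→Sf1  (Sf1 (Sf) sets flow on bond)
β3 stroke→Sf2  (source Sf2 imposes f)
β0 stroke→J2  (common-f at J2 fixed by 1)
β2 stroke→J1  (only one effort-in slot at J1)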